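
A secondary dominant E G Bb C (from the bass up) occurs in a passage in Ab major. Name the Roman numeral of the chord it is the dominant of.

vi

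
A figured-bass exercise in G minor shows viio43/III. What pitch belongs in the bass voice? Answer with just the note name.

Eb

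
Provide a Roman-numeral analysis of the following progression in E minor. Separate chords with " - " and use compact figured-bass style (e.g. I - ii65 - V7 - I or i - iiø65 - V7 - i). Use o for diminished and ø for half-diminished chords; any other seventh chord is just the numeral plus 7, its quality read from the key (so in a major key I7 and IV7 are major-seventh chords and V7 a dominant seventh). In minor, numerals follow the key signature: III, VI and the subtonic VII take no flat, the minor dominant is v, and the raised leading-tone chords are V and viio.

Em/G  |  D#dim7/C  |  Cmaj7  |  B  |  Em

i6 - viio42 - VI7 - V - i

Em/G: minor triad on E = scale degree 1 → i6.
D#dim7/C has root D#, degree 7 in E minor, so viio42.
Cmaj7: root C is the submediant; major seventh chord there is VI7.
B: major triad on B = scale degree 5 → V.
Em has root E, degree 1 in E minor, so i.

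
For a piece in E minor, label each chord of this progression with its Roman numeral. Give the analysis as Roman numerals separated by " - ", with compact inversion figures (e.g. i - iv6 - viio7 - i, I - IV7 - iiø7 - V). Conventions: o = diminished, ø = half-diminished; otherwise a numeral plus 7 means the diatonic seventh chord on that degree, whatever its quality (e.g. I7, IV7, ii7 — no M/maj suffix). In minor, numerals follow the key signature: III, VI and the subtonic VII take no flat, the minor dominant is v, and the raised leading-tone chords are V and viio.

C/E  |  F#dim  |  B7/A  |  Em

VI6 - iio - V42 - i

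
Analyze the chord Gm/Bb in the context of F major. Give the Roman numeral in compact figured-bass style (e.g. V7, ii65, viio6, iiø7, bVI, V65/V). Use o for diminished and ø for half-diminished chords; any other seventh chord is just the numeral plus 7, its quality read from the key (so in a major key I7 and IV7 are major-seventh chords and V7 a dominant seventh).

ii6

Stacked in thirds the chord is G-Bb-D: a minor triad on G.
In F major, G is the supertonic; the diatonic minor triad there is ii.
With Bb in the bass the chord is in first inversion, so the figured bass is 6.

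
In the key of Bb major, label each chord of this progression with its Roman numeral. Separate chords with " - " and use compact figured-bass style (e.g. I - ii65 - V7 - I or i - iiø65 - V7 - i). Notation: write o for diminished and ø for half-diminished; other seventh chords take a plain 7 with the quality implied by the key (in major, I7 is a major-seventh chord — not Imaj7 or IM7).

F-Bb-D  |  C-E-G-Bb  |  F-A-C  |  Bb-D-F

F-Bb-D: root Bb is the tonic; major triad there is I64.
C-E-G-Bb: a dominant seventh chord on C, the applied dominant of V → V7/V.
F-A-C: root F is the dominant; major triad there is V.
Bb-D-F has root Bb, degree 1 in Bb major, so I.

I64 - V7/V - V - I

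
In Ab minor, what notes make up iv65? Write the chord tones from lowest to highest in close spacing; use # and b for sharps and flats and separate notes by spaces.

Fb Ab Cb Db

The numeral's case and figure indicate a minor seventh chord. In Ab minor its root, the fourth degree, is Db.
That chord is spelled Db-Fb-Ab-Cb.
The figured bass 65 indicates first inversion, placing the third (Fb) in the bass: Fb-Ab-Cb-Db.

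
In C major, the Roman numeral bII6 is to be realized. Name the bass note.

F

bII in C major has root Db; the chord is Db-F-Ab.
The figure 6 means first inversion — the third is in the bass.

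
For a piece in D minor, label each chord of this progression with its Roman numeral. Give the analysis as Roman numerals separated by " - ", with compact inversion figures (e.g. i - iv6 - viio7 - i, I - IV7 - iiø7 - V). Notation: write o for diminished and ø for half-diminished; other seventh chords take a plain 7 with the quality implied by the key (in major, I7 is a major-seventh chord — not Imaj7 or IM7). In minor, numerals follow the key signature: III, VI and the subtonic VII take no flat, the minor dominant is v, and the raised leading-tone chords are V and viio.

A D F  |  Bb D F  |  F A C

i64 - VI - III

A-D-F has root D, degree 1 in D minor, so i64.
Bb-D-F: major triad on Bb = scale degree 6 → VI.
F-A-C: root F is the mediant; major triad there is III.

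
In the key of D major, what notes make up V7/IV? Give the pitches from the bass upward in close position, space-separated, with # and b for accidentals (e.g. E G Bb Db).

D F# A C

The slash means an applied dominant: we want the dominant of IV. In D major, IV is G major, and its dominant is built on D.
Building a dominant seventh chord on D gives D-F#-A-C.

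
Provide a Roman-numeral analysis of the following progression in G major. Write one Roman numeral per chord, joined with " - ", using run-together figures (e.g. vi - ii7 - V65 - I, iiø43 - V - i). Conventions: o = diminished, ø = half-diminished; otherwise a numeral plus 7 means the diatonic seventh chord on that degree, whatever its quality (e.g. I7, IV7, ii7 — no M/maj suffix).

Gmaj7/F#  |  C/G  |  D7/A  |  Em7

I42 - IV64 - V43 - vi7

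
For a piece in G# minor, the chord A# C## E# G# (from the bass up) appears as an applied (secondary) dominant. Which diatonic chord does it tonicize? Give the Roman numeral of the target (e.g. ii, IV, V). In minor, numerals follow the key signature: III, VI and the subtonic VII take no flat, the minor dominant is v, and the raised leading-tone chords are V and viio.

V

The chord is a dominant seventh chord on A#.
A dominant resolves down a perfect fifth: A# → D#. In G# minor, D# is scale degree 5, i.e. V.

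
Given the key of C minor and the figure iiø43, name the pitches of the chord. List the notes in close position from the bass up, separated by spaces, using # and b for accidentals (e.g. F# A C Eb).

Ab C D F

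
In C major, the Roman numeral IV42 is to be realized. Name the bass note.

IV in C major has root F; the chord is F-A-C-E.
The figure 42 means third inversion — the seventh is in the bass.

E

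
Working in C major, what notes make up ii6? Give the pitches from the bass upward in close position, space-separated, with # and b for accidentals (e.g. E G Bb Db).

F A D

In C major, the supertonic is D, and the diatonic chord built there is a minor triad.
That chord is spelled D-F-A.
The figured bass 6 indicates first inversion, placing the third (F) in the bass: F-A-D.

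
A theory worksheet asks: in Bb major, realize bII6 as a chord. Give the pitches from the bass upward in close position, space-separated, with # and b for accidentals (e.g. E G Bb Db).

bII6 is the Neapolitan sixth — a major triad on the lowered second degree, here in its customary first inversion. In Bb major that root is Cb.
So the chord is Cb-Eb-Gb.
With the 6 figure the chord is in first inversion; from the bass Eb upward in close position it reads Eb-Gb-Cb.

Eb Gb Cb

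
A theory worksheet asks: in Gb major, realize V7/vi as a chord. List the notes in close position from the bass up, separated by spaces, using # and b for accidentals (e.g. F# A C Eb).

The slash means an applied dominant: we want the dominant of vi. In Gb major, vi is Eb minor, and its dominant is built on Bb.
Building a dominant seventh chord on Bb gives Bb-D-F-Ab.

Bb D F Ab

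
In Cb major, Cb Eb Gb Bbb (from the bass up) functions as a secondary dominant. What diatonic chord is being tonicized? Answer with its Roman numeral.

IV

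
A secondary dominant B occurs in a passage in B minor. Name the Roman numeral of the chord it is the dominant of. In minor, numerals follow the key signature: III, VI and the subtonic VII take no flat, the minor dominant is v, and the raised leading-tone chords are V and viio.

iv

The chord is a major triad on B.
A dominant resolves down a perfect fifth: B → E. In B minor, E is scale degree 4, i.e. iv.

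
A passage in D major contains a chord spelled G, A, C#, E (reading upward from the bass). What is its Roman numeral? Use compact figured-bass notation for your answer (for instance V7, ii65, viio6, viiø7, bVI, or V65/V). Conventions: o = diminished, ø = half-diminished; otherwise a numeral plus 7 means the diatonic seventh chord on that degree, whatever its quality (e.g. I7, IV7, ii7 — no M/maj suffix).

V42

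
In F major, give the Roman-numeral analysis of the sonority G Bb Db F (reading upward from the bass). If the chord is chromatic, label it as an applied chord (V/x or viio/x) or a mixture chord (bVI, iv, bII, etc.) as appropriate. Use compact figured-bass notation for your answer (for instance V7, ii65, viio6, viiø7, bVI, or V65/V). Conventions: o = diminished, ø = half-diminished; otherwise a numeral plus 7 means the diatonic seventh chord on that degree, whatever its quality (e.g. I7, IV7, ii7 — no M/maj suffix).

iiø7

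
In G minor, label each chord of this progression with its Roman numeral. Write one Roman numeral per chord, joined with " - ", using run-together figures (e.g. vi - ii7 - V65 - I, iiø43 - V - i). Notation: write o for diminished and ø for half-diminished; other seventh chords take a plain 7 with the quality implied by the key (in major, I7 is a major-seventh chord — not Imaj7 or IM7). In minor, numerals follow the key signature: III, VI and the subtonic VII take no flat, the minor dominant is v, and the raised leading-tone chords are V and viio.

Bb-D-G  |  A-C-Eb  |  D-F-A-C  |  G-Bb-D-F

i6 - iio - v7 - i7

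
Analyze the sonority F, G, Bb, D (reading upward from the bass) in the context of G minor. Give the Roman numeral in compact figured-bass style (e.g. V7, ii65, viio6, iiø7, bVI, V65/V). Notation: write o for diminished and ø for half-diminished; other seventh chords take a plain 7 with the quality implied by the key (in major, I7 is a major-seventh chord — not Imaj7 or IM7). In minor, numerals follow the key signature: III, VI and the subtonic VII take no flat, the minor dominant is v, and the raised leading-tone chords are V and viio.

i42

The pitches G-Bb-D-F form a minor seventh chord rooted on G.
G is scale degree 1 in G minor, and a minor seventh chord on that degree is written i7.
With F in the bass the chord is in third inversion, so the figured bass is 42.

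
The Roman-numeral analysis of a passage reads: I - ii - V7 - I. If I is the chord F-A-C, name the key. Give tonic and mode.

F major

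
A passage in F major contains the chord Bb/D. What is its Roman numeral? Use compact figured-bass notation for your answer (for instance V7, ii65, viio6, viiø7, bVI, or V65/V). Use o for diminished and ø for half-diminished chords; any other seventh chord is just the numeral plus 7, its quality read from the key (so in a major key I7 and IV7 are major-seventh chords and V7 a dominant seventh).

The pitches Bb-D-F form a major triad rooted on Bb.
Bb is scale degree 4 in F major, and a major triad on that degree is written IV.
With D in the bass the chord is in first inversion, so the figured bass is 6.

IV6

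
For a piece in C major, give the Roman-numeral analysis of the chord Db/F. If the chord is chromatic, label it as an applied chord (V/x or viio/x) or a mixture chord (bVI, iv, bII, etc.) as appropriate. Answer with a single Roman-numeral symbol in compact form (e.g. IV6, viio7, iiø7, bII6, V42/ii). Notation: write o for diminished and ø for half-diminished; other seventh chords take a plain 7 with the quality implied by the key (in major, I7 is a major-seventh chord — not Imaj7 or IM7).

bII6

The pitches Db-F-Ab form a major triad rooted on Db.
Db is the lowered second degree of C major (diatonic 2 would be D). This is the Neapolitan sixth — a major triad on the lowered second degree, here in its customary first inversion.
With F in the bass the chord is in first inversion, so the figured bass is 6.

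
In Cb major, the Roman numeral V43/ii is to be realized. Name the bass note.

Eb

The applied chord V43/ii is rooted on Ab: Ab-C-Eb-Gb.
The figure 43 means second inversion — the fifth is in the bass.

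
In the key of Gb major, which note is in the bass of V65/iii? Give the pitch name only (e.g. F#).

The applied chord V65/iii is rooted on F: F-A-C-Eb.
The figure 65 means first inversion — the third is in the bass.

A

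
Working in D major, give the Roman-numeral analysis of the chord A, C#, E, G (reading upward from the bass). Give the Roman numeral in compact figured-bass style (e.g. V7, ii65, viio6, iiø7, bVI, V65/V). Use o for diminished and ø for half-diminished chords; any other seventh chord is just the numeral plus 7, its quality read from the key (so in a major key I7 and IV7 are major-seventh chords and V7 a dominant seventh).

V7

Stacked in thirds the chord is A-C#-E-G: a dominant seventh chord on A.
In D major, A is the dominant; the diatonic dominant seventh chord there is V7.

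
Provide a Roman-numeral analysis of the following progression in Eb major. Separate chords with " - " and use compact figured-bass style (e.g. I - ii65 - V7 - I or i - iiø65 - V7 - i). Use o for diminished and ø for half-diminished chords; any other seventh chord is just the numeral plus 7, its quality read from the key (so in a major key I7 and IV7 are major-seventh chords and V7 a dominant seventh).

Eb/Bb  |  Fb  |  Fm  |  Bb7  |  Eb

I64 - bII - ii - V7 - I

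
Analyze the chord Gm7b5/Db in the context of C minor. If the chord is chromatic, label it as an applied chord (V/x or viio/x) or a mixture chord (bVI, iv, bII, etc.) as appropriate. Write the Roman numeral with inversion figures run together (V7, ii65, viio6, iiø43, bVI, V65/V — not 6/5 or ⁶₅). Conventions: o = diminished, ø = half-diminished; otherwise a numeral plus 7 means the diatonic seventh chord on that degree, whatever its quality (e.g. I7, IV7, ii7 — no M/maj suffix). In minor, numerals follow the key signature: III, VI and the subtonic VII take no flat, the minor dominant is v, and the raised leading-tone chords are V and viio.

viiø43/VI

Stacked in thirds the chord is G-Bb-Db-F: a half-diminished seventh chord on G.
G sits a half step below Ab (VI in C minor); a diminished chord there is the applied leading-tone chord of VI.
With Db in the bass the chord is in second inversion, so the figured bass is 43.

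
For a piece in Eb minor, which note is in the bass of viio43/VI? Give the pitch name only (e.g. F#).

Fb

The applied chord viio43/VI is rooted on Bb: Bb-Db-Fb-Abb.
The figure 43 means second inversion — the fifth is in the bass.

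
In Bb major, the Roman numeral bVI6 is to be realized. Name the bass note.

Bb

bVI in Bb major has root Gb; the chord is Gb-Bb-Db.
The figure 6 means first inversion — the third is in the bass.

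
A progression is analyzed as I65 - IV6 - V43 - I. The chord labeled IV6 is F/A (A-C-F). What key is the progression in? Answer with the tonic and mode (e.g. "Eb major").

The chord F/A is a major triad rooted on F; its label is IV6.
IV6 on F implies F is the subdominant; that puts the tonic at C, and the uppercase numeral fits major mode.

C major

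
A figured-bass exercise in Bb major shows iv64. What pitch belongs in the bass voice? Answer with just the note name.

Bb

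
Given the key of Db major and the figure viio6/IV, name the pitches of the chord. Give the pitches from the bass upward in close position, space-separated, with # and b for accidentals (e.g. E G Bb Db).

Ab Cb F

The slash marks an applied leading-tone chord: viio of IV. In Db major, IV is Gb, so the leading tone to it is F, a half step below.
Building a diminished triad on F gives F-Ab-Cb.
The figured bass 6 indicates first inversion, placing the third (Ab) in the bass: Ab-Cb-F.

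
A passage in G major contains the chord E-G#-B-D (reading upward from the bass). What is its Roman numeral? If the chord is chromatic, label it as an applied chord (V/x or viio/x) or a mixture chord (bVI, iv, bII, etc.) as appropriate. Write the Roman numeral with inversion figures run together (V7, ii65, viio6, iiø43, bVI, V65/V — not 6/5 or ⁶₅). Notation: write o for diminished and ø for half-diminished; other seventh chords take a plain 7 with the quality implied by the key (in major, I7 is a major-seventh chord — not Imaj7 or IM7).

V7/ii

Stacked in thirds the chord is E-G#-B-D: a dominant seventh chord on E.
E is not a diatonic chord root with this quality in G major, but it lies a perfect fifth above A (ii), so the chord functions as an applied dominant of ii.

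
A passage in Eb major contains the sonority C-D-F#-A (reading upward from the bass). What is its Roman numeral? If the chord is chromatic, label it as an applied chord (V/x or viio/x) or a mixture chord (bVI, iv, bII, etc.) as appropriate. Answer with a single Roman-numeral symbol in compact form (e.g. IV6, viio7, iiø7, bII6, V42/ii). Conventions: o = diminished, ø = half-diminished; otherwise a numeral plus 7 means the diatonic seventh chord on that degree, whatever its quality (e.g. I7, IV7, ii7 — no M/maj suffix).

Stacked in thirds the chord is D-F#-A-C: a dominant seventh chord on D.
D is not a diatonic chord root with this quality in Eb major, but it lies a perfect fifth above G (iii), so the chord functions as an applied dominant of iii.
With C in the bass the chord is in third inversion, so the figured bass is 42.

V42/iii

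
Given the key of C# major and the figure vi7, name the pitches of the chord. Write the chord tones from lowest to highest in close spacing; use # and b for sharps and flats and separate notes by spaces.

In C# major, the sixth degree is A#, and the diatonic chord built there is a minor seventh chord.
That chord is spelled A#-C#-E#-G#.

A# C# E# G#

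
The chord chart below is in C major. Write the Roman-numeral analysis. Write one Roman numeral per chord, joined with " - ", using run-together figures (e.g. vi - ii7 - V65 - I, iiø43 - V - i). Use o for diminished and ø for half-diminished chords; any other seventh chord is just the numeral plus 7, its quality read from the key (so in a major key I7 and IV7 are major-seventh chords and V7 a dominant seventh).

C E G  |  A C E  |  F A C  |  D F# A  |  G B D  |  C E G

C-E-G: major triad on C = scale degree 1 → I.
A-C-E: minor triad on A = scale degree 6 → vi.
F-A-C: major triad on F = scale degree 4 → IV.
D-F#-A: chromatic; D is V of V, so V/V.
G-B-D: root G is the dominant; major triad there is V.
C-E-G: major triad on C = scale degree 1 → I.

I - vi - IV - V/V - V - I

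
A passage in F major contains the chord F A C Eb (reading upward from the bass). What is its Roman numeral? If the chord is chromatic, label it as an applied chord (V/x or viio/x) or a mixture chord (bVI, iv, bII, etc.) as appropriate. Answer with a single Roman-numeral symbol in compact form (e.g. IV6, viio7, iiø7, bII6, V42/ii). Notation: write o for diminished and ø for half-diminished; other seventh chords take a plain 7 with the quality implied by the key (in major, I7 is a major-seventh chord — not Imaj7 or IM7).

V7/IV

The pitches F-A-C-Eb form a dominant seventh chord rooted on F.
F is not a diatonic chord root with this quality in F major, but it lies a perfect fifth above Bb (IV), so the chord functions as an applied dominant of IV.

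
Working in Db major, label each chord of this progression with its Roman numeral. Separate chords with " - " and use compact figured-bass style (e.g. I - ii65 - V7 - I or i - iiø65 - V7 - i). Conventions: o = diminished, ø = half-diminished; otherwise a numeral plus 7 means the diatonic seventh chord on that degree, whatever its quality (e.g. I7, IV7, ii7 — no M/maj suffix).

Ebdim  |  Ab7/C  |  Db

Ebdim: Eb with this quality isn't in the key; it's iio, borrowed from the parallel minor.
Ab7/C has root Ab, degree 5 in Db major, so V65.
Db has root Db, degree 1 in Db major, so I.

iio - V65 - I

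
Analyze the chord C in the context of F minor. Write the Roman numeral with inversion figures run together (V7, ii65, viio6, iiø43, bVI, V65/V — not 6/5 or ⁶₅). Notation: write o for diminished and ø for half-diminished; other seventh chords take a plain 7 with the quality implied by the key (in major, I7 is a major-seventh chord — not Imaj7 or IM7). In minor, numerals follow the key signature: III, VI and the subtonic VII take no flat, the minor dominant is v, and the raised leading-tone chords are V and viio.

V

Stacked in thirds the chord is C-E-G: a major triad on C.
In F minor, C is the dominant; the diatonic major triad there is V.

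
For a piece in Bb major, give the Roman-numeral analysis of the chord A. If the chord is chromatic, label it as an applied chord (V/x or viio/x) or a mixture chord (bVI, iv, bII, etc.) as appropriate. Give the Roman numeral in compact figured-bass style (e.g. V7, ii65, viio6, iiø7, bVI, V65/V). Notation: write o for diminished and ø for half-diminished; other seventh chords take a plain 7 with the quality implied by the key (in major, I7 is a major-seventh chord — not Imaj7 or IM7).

V/iii

The pitches A-C#-E form a major triad rooted on A.
A is not a diatonic chord root with this quality in Bb major, but it lies a perfect fifth above D (iii), so the chord functions as an applied dominant of iii.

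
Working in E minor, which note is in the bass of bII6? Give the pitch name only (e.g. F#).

A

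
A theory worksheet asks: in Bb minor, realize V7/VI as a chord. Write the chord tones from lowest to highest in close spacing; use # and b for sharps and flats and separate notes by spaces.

Db F Ab Cb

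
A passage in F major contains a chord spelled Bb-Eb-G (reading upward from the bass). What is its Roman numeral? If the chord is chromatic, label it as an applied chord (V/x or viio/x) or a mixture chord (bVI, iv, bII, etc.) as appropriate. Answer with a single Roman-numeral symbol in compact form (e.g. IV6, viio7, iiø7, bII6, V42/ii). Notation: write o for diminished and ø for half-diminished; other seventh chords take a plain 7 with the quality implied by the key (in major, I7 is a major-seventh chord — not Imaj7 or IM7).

The pitches Eb-G-Bb form a major triad rooted on Eb.
Eb is the lowered seventh degree of F major (diatonic 7 would be E). This is a major triad on the lowered seventh degree (the subtonic), borrowed from the parallel minor.
With Bb in the bass the chord is in second inversion, so the figured bass is 64.

bVII64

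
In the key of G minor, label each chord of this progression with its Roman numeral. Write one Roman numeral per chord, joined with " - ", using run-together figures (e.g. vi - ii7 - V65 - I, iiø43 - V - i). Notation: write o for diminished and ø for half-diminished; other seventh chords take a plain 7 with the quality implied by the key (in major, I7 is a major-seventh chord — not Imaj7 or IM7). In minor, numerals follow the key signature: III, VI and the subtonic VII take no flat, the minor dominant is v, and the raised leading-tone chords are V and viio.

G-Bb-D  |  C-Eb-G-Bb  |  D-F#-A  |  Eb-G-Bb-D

i - iv7 - V - VI7

G-Bb-D: minor triad on G = scale degree 1 → i.
C-Eb-G-Bb: root C is the subdominant; minor seventh chord there is iv7.
D-F#-A: root D is the dominant; major triad there is V.
Eb-G-Bb-D has root Eb, degree 6 in G minor, so VI7.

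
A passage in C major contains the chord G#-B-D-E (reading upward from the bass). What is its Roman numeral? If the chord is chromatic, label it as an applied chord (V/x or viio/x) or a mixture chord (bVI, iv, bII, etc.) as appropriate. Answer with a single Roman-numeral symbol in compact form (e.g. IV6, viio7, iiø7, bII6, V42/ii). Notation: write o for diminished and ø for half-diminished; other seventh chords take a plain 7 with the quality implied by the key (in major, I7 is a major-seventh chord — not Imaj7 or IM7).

Stacked in thirds the chord is E-G#-B-D: a dominant seventh chord on E.
E is not a diatonic chord root with this quality in C major, but it lies a perfect fifth above A (vi), so the chord functions as an applied dominant of vi.
With G# in the bass the chord is in first inversion, so the figured bass is 65.

V65/vi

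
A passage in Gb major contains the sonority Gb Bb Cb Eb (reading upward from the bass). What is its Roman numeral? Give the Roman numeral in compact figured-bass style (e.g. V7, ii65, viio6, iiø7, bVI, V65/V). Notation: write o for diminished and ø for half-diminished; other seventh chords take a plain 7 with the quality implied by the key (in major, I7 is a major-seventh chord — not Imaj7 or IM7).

IV43

Stacked in thirds the chord is Cb-Eb-Gb-Bb: a major seventh chord on Cb.
Cb is scale degree 4 in Gb major, and a major seventh chord on that degree is written IV7.
With Gb in the bass the chord is in second inversion, so the figured bass is 43.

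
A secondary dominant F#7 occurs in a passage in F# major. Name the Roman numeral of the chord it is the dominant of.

IV

The chord is a dominant seventh chord on F#.
A dominant resolves down a perfect fifth: F# → B. In F# major, B is scale degree 4, i.e. IV.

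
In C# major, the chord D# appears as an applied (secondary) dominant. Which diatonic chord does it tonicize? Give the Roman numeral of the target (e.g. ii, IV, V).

V

The chord is a major triad on D#.
A dominant resolves down a perfect fifth: D# → G#. In C# major, G# is scale degree 5, i.e. V.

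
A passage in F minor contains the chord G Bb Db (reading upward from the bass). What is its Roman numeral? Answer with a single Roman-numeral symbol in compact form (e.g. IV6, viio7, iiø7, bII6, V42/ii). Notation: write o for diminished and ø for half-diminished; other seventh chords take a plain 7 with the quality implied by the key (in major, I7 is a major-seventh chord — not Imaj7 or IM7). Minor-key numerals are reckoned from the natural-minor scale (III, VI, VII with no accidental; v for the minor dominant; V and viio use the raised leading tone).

iio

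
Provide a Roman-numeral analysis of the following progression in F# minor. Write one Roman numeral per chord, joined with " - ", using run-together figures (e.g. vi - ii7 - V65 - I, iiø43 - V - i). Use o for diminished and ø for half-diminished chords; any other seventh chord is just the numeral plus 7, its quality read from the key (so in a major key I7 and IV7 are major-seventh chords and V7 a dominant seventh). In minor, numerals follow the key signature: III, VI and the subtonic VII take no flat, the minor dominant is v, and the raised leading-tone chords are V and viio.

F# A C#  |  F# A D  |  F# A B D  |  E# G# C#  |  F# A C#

i - VI6 - iv43 - V6 - i

F#-A-C#: minor triad on F# = scale degree 1 → i.
F#-A-D has root D, degree 6 in F# minor, so VI6.
F#-A-B-D has root B, degree 4 in F# minor, so iv43.
E#-G#-C#: root C# is the dominant; major triad there is V6.
F#-A-C#: root F# is the tonic; minor triad there is i.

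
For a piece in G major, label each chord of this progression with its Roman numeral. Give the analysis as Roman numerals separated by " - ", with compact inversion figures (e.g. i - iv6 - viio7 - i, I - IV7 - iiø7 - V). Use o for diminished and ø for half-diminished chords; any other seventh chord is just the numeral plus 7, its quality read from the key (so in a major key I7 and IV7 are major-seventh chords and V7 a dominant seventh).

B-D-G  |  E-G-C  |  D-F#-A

B-D-G has root G, degree 1 in G major, so I6.
E-G-C: root C is the subdominant; major triad there is IV6.
D-F#-A: major triad on D = scale degree 5 → V.

I6 - IV6 - V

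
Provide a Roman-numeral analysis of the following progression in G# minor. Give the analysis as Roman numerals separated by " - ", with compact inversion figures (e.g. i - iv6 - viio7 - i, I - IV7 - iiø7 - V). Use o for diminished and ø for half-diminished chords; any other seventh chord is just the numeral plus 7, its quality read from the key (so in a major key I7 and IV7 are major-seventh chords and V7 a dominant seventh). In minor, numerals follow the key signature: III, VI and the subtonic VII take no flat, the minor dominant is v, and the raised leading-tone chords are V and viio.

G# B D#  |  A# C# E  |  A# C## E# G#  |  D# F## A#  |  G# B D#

G#-B-D# has root G#, degree 1 in G# minor, so i.
A#-C#-E: diminished triad on A# = scale degree 2 → iio.
A#-C##-E#-G#: chromatic; A# is V of V, so V7/V.
D#-F##-A# has root D#, degree 5 in G# minor, so V.
G#-B-D# has root G#, degree 1 in G# minor, so i.

i - iio - V7/V - V - i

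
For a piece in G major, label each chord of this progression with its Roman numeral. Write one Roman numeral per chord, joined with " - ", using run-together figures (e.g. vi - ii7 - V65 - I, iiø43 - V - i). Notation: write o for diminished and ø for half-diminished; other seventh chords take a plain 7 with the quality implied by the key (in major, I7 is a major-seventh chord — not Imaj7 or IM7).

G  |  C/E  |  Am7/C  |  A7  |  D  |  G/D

I - IV6 - ii65 - V7/V - V - I64

G has root G, degree 1 in G major, so I.
C/E: major triad on C = scale degree 4 → IV6.
Am7/C: root A is the supertonic; minor seventh chord there is ii65.
A7: chromatic; A is V of V, so V7/V.
D: major triad on D = scale degree 5 → V.
G/D has root G, degree 1 in G major, so I64.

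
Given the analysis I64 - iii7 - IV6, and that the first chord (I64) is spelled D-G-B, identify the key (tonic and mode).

G major

I64 is given as D-G-B — a major triad with root G.
If G is scale degree 1 and the mode makes that degree carry a major triad, the tonic is G and the mode is major.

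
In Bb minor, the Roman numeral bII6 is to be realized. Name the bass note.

Eb

bII in Bb minor has root Cb; the chord is Cb-Eb-Gb.
The figure 6 means first inversion — the third is in the bass.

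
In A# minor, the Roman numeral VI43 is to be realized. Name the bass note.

C#

VI in A# minor has root F#; the chord is F#-A#-C#-E#.
The figure 43 means second inversion — the fifth is in the bass.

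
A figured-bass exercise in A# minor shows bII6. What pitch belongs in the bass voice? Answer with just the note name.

D#

bII in A# minor has root B; the chord is B-D#-F#.
The figure 6 means first inversion — the third is in the bass.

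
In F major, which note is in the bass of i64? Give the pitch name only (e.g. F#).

i in F major has root F; the chord is F-Ab-C.
The figure 64 means second inversion — the fifth is in the bass.

C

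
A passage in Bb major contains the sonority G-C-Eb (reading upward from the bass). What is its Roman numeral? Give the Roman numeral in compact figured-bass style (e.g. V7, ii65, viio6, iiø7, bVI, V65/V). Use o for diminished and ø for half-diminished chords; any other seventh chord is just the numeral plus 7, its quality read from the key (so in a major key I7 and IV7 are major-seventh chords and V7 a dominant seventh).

Stacked in thirds the chord is C-Eb-G: a minor triad on C.
C is scale degree 2 in Bb major, and a minor triad on that degree is written ii.
With G in the bass the chord is in second inversion, so the figured bass is 64.

ii64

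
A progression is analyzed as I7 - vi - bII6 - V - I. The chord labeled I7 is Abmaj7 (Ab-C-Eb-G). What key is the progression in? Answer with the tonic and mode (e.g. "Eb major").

The chord Abmaj7 is a major seventh chord rooted on Ab; its label is I7.
If Ab is scale degree 1 and the mode makes that degree carry a major seventh chord, the tonic is Ab and the mode is major.

Ab major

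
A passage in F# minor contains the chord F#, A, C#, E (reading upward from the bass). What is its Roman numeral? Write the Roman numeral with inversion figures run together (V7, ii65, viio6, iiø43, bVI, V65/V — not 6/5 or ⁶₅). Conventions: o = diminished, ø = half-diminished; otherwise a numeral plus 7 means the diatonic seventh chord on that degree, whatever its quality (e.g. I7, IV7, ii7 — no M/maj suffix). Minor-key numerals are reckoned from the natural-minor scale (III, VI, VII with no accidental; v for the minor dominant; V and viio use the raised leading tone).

Stacked in thirds the chord is F#-A-C#-E: a minor seventh chord on F#.
F# is scale degree 1 in F# minor, and a minor seventh chord on that degree is written i7.

i7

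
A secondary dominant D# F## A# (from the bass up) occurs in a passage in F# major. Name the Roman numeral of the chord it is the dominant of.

The chord is a major triad on D#.
A dominant resolves down a perfect fifth: D# → G#. In F# major, G# is scale degree 2, i.e. ii.

ii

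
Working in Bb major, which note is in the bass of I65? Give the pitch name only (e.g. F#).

D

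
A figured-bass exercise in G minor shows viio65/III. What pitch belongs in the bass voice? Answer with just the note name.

The applied chord viio65/III is rooted on A: A-C-Eb-Gb.
The figure 65 means first inversion — the third is in the bass.

C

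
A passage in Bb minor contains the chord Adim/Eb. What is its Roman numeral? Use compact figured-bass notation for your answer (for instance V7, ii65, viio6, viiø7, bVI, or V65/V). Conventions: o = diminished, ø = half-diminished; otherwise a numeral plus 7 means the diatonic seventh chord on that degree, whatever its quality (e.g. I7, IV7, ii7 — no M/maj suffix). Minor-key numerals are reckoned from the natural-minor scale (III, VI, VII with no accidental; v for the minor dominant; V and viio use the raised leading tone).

The pitches A-C-Eb form a diminished triad rooted on A.
In Bb minor, A is the leading tone; the diatonic diminished triad there is viio.
With Eb in the bass the chord is in second inversion, so the figured bass is 64.

viio64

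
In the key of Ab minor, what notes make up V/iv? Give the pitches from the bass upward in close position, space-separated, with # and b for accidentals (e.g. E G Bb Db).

The slash means an applied dominant: we want the dominant of iv. In Ab minor, iv is Db minor, and its dominant is built on Ab.
Building a major triad on Ab gives Ab-C-Eb.

Ab C Eb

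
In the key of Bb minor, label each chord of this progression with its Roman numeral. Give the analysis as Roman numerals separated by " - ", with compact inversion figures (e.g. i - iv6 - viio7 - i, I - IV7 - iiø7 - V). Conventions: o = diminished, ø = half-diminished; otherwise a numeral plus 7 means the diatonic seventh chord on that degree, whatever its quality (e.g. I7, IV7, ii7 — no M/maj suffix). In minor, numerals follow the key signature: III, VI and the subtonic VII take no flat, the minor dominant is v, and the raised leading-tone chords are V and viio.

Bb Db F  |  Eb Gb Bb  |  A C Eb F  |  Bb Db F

Bb-Db-F: root Bb is the tonic; minor triad there is i.
Eb-Gb-Bb has root Eb, degree 4 in Bb minor, so iv.
A-C-Eb-F has root F, degree 5 in Bb minor, so V65.
Bb-Db-F has root Bb, degree 1 in Bb minor, so i.

i - iv - V65 - i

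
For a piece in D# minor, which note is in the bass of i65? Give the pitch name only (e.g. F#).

i in D# minor has root D#; the chord is D#-F#-A#-C#.
The figure 65 means first inversion — the third is in the bass.

F#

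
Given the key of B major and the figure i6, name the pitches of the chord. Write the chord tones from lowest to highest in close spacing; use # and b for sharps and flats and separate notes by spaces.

D F# B

Scale degree 1 in B major is B; here the chord built on it is altered to a minor triad. i6 is the minor tonic, borrowed from the parallel minor.
So the chord is B-D-F#.
With the 6 figure the chord is in first inversion; from the bass D upward in close position it reads D-F#-B.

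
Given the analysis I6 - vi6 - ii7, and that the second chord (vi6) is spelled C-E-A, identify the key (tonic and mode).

C major

The chord Am/C is a minor triad rooted on A; its label is vi6.
If A is scale degree 6 and the mode makes that degree carry a minor triad, the tonic is C and the mode is major.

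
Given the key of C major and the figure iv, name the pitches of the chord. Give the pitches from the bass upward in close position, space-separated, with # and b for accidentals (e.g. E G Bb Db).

Scale degree 4 in C major is F; here the chord built on it is altered to a minor triad. iv is the minor subdominant, borrowed from the parallel minor.
So the chord is F-Ab-C, a minor triad.

F Ab C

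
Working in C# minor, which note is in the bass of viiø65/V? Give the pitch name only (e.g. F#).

A#

The applied chord viiø65/V is rooted on F##: F##-A#-C#-E#.
The figure 65 means first inversion — the third is in the bass.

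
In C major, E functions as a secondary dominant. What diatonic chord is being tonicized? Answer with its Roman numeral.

The chord is a major triad on E.
A dominant resolves down a perfect fifth: E → A. In C major, A is scale degree 6, i.e. vi.

vi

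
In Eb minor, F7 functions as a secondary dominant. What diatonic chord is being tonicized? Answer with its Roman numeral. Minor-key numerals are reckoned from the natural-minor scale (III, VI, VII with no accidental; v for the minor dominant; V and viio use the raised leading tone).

The chord is a dominant seventh chord on F.
A dominant resolves down a perfect fifth: F → Bb. In Eb minor, Bb is scale degree 5, i.e. V.

V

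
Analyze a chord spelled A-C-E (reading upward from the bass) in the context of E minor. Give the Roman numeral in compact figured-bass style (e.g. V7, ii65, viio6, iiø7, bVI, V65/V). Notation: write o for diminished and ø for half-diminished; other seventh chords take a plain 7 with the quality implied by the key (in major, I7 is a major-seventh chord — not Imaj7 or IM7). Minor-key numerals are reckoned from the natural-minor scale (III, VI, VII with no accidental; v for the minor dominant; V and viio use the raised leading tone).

iv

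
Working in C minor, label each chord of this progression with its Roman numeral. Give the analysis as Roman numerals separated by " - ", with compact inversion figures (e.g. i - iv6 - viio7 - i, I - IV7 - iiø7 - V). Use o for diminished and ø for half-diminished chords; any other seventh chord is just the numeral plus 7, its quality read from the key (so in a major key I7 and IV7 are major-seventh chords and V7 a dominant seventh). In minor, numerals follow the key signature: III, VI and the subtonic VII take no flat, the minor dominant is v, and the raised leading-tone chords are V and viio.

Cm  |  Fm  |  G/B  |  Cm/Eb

Cm: minor triad on C = scale degree 1 → i.
Fm has root F, degree 4 in C minor, so iv.
G/B: major triad on G = scale degree 5 → V6.
Cm/Eb: root C is the tonic; minor triad there is i6.

i - iv - V6 - i6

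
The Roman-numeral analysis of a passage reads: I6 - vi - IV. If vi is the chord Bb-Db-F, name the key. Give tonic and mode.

The anchor chord is a minor triad on Bb, labeled vi.
Counting down 5 scale steps from Bb places the tonic on Db; a minor triad on degree 6 is diatonic only in major.

Db major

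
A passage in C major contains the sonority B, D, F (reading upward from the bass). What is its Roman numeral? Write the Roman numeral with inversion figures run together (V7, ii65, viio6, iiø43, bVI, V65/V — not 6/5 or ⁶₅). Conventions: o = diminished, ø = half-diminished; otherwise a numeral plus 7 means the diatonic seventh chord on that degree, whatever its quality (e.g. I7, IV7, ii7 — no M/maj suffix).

Stacked in thirds the chord is B-D-F: a diminished triad on B.
B is scale degree 7 in C major, and a diminished triad on that degree is written viio.

viio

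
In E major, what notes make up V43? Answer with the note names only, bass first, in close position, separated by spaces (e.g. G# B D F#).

F# A B D#

The numeral's case and figure indicate a dominant seventh chord. In E major its root, the dominant, is B.
Stacking thirds from B gives B-D#-F#-A.
With the 43 figure the chord is in second inversion; from the bass F# upward in close position it reads F#-A-B-D#.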